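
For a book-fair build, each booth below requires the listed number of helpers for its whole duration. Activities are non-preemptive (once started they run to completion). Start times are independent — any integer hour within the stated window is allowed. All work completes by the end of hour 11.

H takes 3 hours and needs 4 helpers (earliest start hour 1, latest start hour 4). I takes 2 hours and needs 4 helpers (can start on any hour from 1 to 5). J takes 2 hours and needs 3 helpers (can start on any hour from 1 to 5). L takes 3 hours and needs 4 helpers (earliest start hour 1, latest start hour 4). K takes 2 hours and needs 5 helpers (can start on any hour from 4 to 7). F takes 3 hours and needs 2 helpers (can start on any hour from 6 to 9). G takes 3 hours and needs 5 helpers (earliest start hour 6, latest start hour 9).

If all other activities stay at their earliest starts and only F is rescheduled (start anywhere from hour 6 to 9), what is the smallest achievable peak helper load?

15

F@6: h1:15  h2:15  h3:8  h4:5  h5:5  h6:7  h7:7  h8:7  h9:0  h10:0  h11:0 → peak 15
F@7: h1:15  h2:15  h3:8  h4:5  h5:5  h6:5  h7:7  h8:7  h9:2  h10:0  h11:0 → peak 15
F@8: h1:15  h2:15  h3:8  h4:5  h5:5  h6:5  h7:5  h8:7  h9:2  h10:2  h11:0 → peak 15
F@9: h1:15  h2:15  h3:8  h4:5  h5:5  h6:5  h7:5  h8:5  h9:2  h10:2  h11:2 → peak 15
Best is F@6, peak 15.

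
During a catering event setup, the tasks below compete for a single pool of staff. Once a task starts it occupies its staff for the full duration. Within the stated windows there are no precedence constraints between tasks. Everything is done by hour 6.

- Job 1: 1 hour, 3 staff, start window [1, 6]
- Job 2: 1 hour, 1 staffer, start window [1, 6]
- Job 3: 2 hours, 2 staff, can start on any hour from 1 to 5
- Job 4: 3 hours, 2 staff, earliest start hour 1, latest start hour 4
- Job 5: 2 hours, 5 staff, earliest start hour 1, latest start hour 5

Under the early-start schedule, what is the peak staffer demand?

13

Early-start schedule: Job 1@1, Job 2@1, Job 3@1, Job 4@1, Job 5@1.
Load per hour: hour 1: 13, hour 2: 9, hour 3: 2, hour 4: 0, hour 5: 0, hour 6: 0.
Peak is 13.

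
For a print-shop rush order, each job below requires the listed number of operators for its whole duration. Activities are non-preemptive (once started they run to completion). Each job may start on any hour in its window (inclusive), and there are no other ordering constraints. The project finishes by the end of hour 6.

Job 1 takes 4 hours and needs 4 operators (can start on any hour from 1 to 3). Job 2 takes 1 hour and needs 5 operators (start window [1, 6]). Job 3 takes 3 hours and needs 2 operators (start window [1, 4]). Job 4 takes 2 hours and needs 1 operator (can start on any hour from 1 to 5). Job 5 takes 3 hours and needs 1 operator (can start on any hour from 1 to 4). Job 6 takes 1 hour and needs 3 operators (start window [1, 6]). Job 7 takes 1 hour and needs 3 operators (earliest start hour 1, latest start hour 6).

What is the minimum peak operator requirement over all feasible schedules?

7

Early-start (Job 1@1, Job 2@1, Job 3@1, Job 4@1, Job 5@1, Job 6@1, Job 7@1) gives peak 19: h1:19  h2:8  h3:7  h4:4  h5:0  h6:0.
Shift Job 2→5, Job 5→3, Job 6→6, Job 7→6.
Schedule Job 1@1, Job 2@5, Job 3@1, Job 4@1, Job 5@3, Job 6@6, Job 7@6: h1:7  h2:7  h3:7  h4:5  h5:6  h6:6 — peak 7.
Total operator-hours = 38 over 6 hours ⇒ peak ≥ ⌈38/6⌉ = 7, so 7 is optimal.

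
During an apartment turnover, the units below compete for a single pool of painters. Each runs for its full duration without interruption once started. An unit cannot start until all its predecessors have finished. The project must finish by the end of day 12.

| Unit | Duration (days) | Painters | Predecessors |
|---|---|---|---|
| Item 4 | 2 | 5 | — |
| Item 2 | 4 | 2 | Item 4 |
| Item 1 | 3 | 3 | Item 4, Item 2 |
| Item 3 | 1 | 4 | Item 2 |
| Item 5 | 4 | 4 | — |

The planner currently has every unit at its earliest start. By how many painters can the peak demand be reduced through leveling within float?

3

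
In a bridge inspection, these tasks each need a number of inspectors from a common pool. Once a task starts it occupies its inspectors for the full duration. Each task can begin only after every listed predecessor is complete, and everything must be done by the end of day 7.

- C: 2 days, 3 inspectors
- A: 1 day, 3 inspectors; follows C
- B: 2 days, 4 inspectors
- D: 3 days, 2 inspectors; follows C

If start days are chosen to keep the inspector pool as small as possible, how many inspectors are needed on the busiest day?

5

Early-start (C@1, A@3, B@1, D@3) gives peak 7: d1:7  d2:7  d3:5  d4:2  d5:2  d6:0  d7:0.
Shift B→6.
Schedule C@1, A@3, B@6, D@3: d1:3  d2:3  d3:5  d4:2  d5:2  d6:4  d7:4 — peak 5.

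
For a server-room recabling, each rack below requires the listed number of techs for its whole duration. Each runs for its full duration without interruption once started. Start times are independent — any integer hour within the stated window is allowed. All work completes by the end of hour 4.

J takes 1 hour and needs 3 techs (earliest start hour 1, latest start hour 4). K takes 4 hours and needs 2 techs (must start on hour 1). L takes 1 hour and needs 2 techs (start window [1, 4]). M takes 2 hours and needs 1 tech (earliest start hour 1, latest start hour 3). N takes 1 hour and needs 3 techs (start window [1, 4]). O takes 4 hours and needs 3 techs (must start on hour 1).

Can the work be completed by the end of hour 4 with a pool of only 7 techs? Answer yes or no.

Total tech-hours = 30; over 4 hours the average is 30/4 > 7, so some hour must exceed 7.

no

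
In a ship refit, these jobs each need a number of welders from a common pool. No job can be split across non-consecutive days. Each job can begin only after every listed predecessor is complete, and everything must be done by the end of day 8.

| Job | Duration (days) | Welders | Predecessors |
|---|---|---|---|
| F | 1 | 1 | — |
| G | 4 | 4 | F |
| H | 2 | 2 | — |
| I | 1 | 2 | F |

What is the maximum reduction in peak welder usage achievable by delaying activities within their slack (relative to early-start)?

4

Early-start peak: d1:3  d2:8  d3:4  d4:4  d5:4  d6:0  d7:0  d8:0 ⇒ 8.
Leveled (F@1, G@2, H@6, I@6): d1:1  d2:4  d3:4  d4:4  d5:4  d6:4  d7:2  d8:0 ⇒ 4.
Reduction 8 − 4 = 4.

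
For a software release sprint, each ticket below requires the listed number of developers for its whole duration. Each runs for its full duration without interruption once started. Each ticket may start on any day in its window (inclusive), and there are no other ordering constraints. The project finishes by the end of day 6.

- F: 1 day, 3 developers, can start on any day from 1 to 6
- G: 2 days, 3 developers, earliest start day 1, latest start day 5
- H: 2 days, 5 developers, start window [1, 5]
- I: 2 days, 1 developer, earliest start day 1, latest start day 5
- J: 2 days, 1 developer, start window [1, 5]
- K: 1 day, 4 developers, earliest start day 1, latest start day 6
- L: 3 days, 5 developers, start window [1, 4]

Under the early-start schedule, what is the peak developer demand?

22

Early-start schedule: F@1, G@1, H@1, I@1, J@1, K@1, L@1.
Load per day: day 1: 22, day 2: 15, day 3: 5, day 4: 0, day 5: 0, day 6: 0.
Peak is 22.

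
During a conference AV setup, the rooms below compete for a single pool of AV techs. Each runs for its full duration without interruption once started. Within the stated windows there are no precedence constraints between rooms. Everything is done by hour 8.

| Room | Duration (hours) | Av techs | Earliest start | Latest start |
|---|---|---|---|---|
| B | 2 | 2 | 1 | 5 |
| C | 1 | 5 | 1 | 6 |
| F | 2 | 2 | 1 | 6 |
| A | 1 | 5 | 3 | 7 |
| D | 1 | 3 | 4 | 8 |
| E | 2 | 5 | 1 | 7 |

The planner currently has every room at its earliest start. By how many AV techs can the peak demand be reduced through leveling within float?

9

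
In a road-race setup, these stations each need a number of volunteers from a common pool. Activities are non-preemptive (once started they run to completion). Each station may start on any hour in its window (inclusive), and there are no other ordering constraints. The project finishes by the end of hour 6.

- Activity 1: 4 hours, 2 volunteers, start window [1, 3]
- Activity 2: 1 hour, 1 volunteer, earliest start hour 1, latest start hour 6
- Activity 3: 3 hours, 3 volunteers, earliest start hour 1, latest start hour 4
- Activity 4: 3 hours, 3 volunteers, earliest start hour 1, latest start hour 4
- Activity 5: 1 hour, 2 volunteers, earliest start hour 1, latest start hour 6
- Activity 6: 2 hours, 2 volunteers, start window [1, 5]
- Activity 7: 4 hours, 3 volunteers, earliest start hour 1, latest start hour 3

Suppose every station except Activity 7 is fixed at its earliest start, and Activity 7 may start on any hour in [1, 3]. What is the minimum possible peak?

Activity 7@1: h1:16  h2:13  h3:11  h4:5  h5:0  h6:0 → peak 16
Activity 7@2: h1:13  h2:13  h3:11  h4:5  h5:3  h6:0 → peak 13
Activity 7@3: h1:13  h2:10  h3:11  h4:5  h5:3  h6:3 → peak 13
Best is Activity 7@2, peak 13.

13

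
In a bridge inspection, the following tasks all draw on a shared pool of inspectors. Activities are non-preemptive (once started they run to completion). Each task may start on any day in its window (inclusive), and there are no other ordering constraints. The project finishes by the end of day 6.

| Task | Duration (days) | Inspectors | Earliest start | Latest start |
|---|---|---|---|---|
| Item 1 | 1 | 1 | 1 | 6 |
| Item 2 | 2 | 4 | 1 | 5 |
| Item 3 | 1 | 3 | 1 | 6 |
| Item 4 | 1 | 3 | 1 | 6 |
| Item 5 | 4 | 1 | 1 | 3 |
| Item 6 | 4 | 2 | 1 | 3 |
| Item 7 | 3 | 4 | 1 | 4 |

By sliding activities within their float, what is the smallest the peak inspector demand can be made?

7

Early-start (Item 1@1, Item 2@1, Item 3@1, Item 4@1, Item 5@1, Item 6@1, Item 7@1) gives peak 18: d1:18  d2:11  d3:7  d4:3  d5:0  d6:0.
Shift Item 3→2, Item 4→3, Item 5→3, Item 6→3, Item 7→4.
Schedule Item 1@1, Item 2@1, Item 3@2, Item 4@3, Item 5@3, Item 6@3, Item 7@4: d1:5  d2:7  d3:6  d4:7  d5:7  d6:7 — peak 7.
Total inspector-days = 39 over 6 days ⇒ peak ≥ ⌈39/6⌉ = 7, so 7 is optimal.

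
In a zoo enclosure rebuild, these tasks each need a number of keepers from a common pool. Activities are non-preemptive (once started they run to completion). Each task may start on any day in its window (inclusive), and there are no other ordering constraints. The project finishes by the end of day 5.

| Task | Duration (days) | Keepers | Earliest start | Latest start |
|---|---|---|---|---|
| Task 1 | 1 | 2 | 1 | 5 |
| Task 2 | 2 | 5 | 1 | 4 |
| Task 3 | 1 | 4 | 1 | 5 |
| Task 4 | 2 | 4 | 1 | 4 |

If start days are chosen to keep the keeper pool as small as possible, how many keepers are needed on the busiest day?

6

Early-start (Task 1@1, Task 2@1, Task 3@1, Task 4@1) gives peak 15: d1:15  d2:9  d3:0  d4:0  d5:0.
Shift Task 2→2, Task 4→4.
Schedule Task 1@1, Task 2@2, Task 3@1, Task 4@4: d1:6  d2:5  d3:5  d4:4  d5:4 — peak 6.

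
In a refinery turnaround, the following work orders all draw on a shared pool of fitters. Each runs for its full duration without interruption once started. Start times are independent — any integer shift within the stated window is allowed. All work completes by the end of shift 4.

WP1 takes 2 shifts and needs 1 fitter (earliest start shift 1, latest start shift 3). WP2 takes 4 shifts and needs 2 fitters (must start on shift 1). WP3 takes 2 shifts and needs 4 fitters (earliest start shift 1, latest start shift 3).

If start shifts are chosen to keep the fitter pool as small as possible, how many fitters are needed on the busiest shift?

6

Early-start (WP1@1, WP2@1, WP3@1) gives peak 7: s1:7  s2:7  s3:2  s4:2.
Shift WP3→3.
Schedule WP1@1, WP2@1, WP3@3: s1:3  s2:3  s3:6  s4:6 — peak 6.
No arrangement of the 9 feasible schedules does better.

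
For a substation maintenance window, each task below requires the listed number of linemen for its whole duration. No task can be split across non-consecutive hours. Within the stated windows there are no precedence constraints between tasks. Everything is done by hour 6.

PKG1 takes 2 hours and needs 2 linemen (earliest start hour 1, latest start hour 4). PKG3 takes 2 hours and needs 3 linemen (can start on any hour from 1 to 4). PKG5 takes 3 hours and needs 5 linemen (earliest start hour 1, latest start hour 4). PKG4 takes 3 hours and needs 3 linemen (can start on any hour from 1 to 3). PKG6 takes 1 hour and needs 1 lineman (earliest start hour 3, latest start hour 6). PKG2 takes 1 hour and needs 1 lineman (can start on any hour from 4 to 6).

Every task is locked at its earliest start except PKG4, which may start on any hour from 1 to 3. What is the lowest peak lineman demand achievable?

PKG4@1: h1:13  h2:13  h3:9  h4:1  h5:0  h6:0 → peak 13
PKG4@2: h1:10  h2:13  h3:9  h4:4  h5:0  h6:0 → peak 13
PKG4@3: h1:10  h2:10  h3:9  h4:4  h5:3  h6:0 → peak 10
Best is PKG4@3, peak 10.

10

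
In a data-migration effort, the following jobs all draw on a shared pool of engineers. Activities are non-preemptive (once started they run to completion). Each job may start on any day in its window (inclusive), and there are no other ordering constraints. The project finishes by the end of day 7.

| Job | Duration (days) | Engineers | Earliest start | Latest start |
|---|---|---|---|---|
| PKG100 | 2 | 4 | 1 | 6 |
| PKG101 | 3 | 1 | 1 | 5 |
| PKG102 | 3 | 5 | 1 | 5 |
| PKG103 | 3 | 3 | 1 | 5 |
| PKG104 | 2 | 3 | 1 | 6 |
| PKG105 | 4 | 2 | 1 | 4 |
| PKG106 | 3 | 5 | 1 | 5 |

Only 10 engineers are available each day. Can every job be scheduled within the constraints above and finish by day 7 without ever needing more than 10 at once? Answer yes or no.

yes

Schedule PKG100@1, PKG101@1, PKG102@1, PKG103@3, PKG104@6, PKG105@4, PKG106@4: d1:10  d2:10  d3:9  d4:10  d5:10  d6:10  d7:5 — peak 10 ≤ 10.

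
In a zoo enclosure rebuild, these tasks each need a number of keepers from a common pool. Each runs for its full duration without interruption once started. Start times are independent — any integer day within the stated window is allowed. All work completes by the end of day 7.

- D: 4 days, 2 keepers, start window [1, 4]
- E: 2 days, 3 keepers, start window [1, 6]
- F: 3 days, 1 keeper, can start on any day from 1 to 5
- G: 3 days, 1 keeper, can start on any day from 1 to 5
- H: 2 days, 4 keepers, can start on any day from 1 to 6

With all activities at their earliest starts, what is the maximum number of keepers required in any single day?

Early-start schedule: D@1, E@1, F@1, G@1, H@1.
Load per day: day 1: 11, day 2: 11, day 3: 4, day 4: 2, day 5: 0, day 6: 0, day 7: 0.
Peak is 11.

11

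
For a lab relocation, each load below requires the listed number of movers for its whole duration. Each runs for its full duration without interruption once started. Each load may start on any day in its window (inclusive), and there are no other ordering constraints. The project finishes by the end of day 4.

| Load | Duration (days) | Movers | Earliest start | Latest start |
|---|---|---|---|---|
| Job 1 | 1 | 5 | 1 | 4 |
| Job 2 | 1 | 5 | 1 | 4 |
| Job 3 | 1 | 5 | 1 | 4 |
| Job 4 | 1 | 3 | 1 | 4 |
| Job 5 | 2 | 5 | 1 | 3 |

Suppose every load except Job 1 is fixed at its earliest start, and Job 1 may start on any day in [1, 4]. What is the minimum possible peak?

Job 1@1: d1:23  d2:5  d3:0  d4:0 → peak 23
Job 1@2: d1:18  d2:10  d3:0  d4:0 → peak 18
Job 1@3: d1:18  d2:5  d3:5  d4:0 → peak 18
Job 1@4: d1:18  d2:5  d3:0  d4:5 → peak 18
Best is Job 1@2, peak 18.

18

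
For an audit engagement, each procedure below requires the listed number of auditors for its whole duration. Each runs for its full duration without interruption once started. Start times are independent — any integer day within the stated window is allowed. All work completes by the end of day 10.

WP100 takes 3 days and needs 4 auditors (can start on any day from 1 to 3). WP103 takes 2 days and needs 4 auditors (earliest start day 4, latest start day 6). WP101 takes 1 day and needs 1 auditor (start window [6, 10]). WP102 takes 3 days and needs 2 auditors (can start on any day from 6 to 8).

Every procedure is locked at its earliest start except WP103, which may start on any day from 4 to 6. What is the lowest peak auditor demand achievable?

4

WP103@4: d1:4  d2:4  d3:4  d4:4  d5:4  d6:3  d7:2  d8:2  d9:0  d10:0 → peak 4
WP103@5: d1:4  d2:4  d3:4  d4:0  d5:4  d6:7  d7:2  d8:2  d9:0  d10:0 → peak 7
WP103@6: d1:4  d2:4  d3:4  d4:0  d5:0  d6:7  d7:6  d8:2  d9:0  d10:0 → peak 7
Best is WP103@4, peak 4.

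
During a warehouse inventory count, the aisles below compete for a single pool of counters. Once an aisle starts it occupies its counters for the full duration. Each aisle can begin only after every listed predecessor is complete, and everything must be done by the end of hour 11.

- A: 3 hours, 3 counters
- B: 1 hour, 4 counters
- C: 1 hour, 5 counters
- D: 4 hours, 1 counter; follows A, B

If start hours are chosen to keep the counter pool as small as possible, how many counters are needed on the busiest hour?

5

Early-start (A@1, B@1, C@1, D@4) gives peak 12: h1:12  h2:3  h3:3  h4:1  h5:1  h6:1  h7:1  h8:0  h9:0  h10:0  h11:0.
Shift B→4, C→5, D→6.
Schedule A@1, B@4, C@5, D@6: h1:3  h2:3  h3:3  h4:4  h5:5  h6:1  h7:1  h8:1  h9:1  h10:0  h11:0 — peak 5.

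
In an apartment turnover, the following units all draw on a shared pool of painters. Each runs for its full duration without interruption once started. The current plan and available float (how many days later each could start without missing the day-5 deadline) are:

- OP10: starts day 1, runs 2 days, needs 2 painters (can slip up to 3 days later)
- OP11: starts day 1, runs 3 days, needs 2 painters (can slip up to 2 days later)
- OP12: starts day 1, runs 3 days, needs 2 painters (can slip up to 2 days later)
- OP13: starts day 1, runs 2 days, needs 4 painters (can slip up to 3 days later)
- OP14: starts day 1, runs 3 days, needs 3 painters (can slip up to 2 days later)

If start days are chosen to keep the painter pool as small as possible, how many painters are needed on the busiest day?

Early-start (OP10@1, OP11@1, OP12@1, OP13@1, OP14@1) gives peak 13: d1:13  d2:13  d3:7  d4:0  d5:0.
Shift OP13→4, OP14→3.
Schedule OP10@1, OP11@1, OP12@1, OP13@4, OP14@3: d1:6  d2:6  d3:7  d4:7  d5:7 — peak 7.
Total painter-days = 33 over 5 days ⇒ peak ≥ ⌈33/5⌉ = 7, so 7 is optimal.

7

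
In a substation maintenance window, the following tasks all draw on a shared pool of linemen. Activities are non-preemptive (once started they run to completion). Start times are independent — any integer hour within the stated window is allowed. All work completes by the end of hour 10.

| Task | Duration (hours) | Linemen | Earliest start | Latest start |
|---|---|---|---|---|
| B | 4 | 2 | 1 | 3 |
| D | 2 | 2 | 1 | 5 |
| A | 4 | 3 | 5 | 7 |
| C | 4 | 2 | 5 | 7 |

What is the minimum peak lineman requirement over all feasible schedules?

Schedule B@1, D@1, A@5, C@5: h1:4  h2:4  h3:2  h4:2  h5:5  h6:5  h7:5  h8:5  h9:0  h10:0 — peak 5.

5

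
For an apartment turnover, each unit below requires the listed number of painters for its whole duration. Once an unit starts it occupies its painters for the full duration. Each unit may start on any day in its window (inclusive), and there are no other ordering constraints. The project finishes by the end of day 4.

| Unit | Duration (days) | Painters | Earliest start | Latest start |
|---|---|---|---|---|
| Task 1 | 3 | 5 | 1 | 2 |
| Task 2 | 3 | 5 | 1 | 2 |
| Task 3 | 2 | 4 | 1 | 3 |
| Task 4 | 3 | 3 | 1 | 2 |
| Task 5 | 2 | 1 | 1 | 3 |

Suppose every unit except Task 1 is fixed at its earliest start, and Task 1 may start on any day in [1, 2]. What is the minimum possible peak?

18

Task 1@1: d1:18  d2:18  d3:13  d4:0 → peak 18
Task 1@2: d1:13  d2:18  d3:13  d4:5 → peak 18
Best is Task 1@1, peak 18.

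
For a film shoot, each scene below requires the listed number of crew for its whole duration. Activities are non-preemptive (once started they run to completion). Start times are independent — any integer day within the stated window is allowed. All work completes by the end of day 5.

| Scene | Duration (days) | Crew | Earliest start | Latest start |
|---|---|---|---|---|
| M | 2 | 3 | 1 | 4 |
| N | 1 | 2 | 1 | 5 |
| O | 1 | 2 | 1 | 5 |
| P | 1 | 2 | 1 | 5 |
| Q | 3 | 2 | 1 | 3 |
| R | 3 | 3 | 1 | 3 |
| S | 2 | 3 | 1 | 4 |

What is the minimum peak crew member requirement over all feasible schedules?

7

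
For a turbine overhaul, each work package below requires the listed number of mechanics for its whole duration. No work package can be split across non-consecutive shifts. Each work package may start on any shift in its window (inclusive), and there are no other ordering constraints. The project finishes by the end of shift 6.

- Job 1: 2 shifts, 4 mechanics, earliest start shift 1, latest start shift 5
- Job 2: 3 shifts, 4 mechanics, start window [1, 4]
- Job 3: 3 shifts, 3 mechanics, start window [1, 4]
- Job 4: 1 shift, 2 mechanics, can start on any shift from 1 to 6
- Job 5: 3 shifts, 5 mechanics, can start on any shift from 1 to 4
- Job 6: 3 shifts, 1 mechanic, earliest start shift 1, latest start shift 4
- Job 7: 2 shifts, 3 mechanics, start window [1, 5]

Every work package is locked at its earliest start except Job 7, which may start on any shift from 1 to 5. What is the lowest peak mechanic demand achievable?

19

Job 7@1: s1:22  s2:20  s3:13  s4:0  s5:0  s6:0 → peak 22
Job 7@2: s1:19  s2:20  s3:16  s4:0  s5:0  s6:0 → peak 20
Job 7@3: s1:19  s2:17  s3:16  s4:3  s5:0  s6:0 → peak 19
Job 7@4: s1:19  s2:17  s3:13  s4:3  s5:3  s6:0 → peak 19
Job 7@5: s1:19  s2:17  s3:13  s4:0  s5:3  s6:3 → peak 19
Best is Job 7@3, peak 19.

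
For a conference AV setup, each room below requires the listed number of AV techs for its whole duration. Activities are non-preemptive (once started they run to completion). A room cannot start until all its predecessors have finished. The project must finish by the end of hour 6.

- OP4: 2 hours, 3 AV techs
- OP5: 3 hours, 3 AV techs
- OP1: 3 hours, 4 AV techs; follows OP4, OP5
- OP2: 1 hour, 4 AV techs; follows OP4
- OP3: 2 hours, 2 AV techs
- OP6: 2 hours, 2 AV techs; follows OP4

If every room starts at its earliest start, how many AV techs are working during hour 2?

8

At early start, hour 2 has: OP4, OP5, OP3.
Demand: 3 + 3 + 2 = 8.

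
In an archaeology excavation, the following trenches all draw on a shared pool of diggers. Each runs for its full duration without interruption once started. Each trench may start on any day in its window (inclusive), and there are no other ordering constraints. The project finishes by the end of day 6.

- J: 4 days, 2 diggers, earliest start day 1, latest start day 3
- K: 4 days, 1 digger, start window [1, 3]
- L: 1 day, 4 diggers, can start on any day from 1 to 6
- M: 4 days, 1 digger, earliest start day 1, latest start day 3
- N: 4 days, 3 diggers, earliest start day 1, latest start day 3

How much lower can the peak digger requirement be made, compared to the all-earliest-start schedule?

4

Early-start peak: d1:11  d2:7  d3:7  d4:7  d5:0  d6:0 ⇒ 11.
Leveled (J@1, K@1, L@1, M@2, N@2): d1:7  d2:7  d3:7  d4:7  d5:4  d6:0 ⇒ 7.
Reduction 11 − 7 = 4.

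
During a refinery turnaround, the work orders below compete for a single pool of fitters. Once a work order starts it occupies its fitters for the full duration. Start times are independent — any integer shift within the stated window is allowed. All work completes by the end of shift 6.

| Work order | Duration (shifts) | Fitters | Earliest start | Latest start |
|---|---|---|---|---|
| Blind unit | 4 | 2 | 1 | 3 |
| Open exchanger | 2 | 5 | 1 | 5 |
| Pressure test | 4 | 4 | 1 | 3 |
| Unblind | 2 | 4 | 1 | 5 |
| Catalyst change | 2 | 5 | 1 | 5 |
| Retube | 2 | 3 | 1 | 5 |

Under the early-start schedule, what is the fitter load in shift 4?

6

At early start, shift 4 has: Blind unit, Pressure test.
Demand: 2 + 4 = 6.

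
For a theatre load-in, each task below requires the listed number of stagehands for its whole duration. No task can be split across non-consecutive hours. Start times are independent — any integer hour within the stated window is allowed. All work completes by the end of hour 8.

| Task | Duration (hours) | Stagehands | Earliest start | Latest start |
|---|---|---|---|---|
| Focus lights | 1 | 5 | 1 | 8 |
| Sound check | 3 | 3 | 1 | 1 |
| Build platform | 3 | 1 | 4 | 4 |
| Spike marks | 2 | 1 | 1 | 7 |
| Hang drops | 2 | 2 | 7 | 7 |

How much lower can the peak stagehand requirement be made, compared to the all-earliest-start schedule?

Early-start peak: h1:9  h2:4  h3:3  h4:1  h5:1  h6:1  h7:2  h8:2 ⇒ 9.
Leveled (Focus lights@4, Sound check@1, Build platform@4, Spike marks@1, Hang drops@7): h1:4  h2:4  h3:3  h4:6  h5:1  h6:1  h7:2  h8:2 ⇒ 6.
Reduction 9 − 6 = 3.

3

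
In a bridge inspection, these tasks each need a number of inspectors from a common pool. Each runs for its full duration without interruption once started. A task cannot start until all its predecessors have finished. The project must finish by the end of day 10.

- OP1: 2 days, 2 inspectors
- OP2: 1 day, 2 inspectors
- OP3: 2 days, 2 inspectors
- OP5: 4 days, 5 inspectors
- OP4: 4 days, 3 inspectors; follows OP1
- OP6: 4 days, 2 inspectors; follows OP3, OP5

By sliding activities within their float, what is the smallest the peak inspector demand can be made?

6

Early-start (OP1@1, OP2@1, OP3@1, OP5@1, OP4@3, OP6@5) gives peak 11: d1:11  d2:9  d3:8  d4:8  d5:5  d6:5  d7:2  d8:2  d9:0  d10:0.
Shift OP5→3, OP4→7, OP6→7.
Schedule OP1@1, OP2@1, OP3@1, OP5@3, OP4@7, OP6@7: d1:6  d2:4  d3:5  d4:5  d5:5  d6:5  d7:5  d8:5  d9:5  d10:5 — peak 6.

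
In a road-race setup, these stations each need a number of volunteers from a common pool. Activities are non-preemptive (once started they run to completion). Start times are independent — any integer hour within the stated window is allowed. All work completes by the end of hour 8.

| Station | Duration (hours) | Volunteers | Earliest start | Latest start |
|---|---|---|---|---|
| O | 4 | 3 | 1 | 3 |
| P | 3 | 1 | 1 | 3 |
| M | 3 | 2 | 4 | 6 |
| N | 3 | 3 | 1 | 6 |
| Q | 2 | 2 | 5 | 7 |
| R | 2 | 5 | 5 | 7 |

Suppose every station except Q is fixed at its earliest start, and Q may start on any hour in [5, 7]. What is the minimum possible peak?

Q@5: h1:7  h2:7  h3:7  h4:5  h5:9  h6:9  h7:0  h8:0 → peak 9
Q@6: h1:7  h2:7  h3:7  h4:5  h5:7  h6:9  h7:2  h8:0 → peak 9
Q@7: h1:7  h2:7  h3:7  h4:5  h5:7  h6:7  h7:2  h8:2 → peak 7
Best is Q@7, peak 7.

7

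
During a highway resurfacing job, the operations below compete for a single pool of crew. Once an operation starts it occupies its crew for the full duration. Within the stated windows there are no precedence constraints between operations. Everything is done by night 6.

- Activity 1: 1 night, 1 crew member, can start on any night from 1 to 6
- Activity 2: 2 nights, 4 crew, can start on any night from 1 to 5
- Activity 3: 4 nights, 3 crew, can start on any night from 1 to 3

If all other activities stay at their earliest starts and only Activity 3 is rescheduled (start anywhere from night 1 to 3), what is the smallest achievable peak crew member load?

Activity 3@1: n1:8  n2:7  n3:3  n4:3  n5:0  n6:0 → peak 8
Activity 3@2: n1:5  n2:7  n3:3  n4:3  n5:3  n6:0 → peak 7
Activity 3@3: n1:5  n2:4  n3:3  n4:3  n5:3  n6:3 → peak 5
Best is Activity 3@3, peak 5.

5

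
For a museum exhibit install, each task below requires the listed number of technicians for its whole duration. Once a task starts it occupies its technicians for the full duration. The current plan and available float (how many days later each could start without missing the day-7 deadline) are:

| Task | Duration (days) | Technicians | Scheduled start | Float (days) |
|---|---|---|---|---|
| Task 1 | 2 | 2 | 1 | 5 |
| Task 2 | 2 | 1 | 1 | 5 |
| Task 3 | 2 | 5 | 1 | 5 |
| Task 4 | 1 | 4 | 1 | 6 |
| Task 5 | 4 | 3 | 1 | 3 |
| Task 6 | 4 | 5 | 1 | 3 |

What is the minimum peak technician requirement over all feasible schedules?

8

Early-start (Task 1@1, Task 2@1, Task 3@1, Task 4@1, Task 5@1, Task 6@1) gives peak 20: d1:20  d2:16  d3:8  d4:8  d5:0  d6:0  d7:0.
Shift Task 4→3, Task 5→3, Task 6→4.
Schedule Task 1@1, Task 2@1, Task 3@1, Task 4@3, Task 5@3, Task 6@4: d1:8  d2:8  d3:7  d4:8  d5:8  d6:8  d7:5 — peak 8.
Total technician-days = 52 over 7 days ⇒ peak ≥ ⌈52/7⌉ = 8, so 8 is optimal.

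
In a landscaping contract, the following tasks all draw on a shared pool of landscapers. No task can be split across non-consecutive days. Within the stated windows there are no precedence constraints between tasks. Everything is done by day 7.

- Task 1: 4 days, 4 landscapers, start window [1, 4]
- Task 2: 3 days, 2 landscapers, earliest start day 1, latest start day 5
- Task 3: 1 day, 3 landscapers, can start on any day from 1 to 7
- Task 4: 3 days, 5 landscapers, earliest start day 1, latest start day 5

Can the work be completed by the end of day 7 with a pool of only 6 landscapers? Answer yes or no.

no

The minimum achievable peak is 7; 6 < 7, so no feasible schedule stays within the cap.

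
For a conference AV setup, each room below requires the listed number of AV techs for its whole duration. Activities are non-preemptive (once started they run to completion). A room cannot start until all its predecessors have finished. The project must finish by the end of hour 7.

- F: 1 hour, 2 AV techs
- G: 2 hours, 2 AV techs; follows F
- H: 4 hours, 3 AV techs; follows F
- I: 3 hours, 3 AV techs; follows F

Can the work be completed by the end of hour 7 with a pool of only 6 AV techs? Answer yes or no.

yes

Schedule F@1, G@2, H@2, I@4: h1:2  h2:5  h3:5  h4:6  h5:6  h6:3  h7:0 — peak 6 ≤ 6.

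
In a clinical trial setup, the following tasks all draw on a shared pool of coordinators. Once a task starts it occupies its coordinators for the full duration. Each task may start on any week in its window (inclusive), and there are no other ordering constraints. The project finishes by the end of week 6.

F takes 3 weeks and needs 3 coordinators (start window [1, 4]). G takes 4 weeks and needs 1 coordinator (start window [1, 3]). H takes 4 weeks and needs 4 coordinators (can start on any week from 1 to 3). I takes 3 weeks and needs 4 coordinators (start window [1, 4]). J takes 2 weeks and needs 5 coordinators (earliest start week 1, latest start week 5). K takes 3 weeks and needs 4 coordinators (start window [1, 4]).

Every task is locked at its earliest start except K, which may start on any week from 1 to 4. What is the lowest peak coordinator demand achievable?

17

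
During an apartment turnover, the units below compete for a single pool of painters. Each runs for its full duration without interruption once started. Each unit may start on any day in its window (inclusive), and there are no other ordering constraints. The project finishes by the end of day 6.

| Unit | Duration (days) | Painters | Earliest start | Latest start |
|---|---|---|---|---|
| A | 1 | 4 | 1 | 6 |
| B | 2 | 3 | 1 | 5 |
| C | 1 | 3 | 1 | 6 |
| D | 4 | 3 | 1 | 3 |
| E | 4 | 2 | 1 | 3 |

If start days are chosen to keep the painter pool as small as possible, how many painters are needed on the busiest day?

Early-start (A@1, B@1, C@1, D@1, E@1) gives peak 15: d1:15  d2:8  d3:5  d4:5  d5:0  d6:0.
Shift B→5, C→2, D→3.
Schedule A@1, B@5, C@2, D@3, E@1: d1:6  d2:5  d3:5  d4:5  d5:6  d6:6 — peak 6.
Total painter-days = 33 over 6 days ⇒ peak ≥ ⌈33/6⌉ = 6, so 6 is optimal.

6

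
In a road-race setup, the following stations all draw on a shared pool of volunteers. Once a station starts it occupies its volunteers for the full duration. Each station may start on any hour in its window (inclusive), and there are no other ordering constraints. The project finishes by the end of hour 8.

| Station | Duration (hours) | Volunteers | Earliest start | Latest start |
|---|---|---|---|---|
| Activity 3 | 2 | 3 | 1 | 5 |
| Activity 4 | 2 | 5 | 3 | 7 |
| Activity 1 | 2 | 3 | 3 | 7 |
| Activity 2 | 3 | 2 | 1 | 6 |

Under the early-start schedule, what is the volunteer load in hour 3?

10

At early start, hour 3 has: Activity 4, Activity 1, Activity 2.
Demand: 5 + 3 + 2 = 10.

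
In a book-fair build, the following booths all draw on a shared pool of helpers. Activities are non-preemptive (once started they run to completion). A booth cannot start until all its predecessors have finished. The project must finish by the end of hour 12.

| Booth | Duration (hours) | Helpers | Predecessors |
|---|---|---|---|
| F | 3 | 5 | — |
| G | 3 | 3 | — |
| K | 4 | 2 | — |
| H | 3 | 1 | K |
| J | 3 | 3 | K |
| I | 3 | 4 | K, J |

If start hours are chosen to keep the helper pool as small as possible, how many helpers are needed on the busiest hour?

7

Early-start (F@1, G@1, K@1, H@5, J@5, I@8) gives peak 10: h1:10  h2:10  h3:10  h4:2  h5:4  h6:4  h7:4  h8:4  h9:4  h10:4  h11:0  h12:0.
Shift G→4.
Schedule F@1, G@4, K@1, H@5, J@5, I@8: h1:7  h2:7  h3:7  h4:5  h5:7  h6:7  h7:4  h8:4  h9:4  h10:4  h11:0  h12:0 — peak 7.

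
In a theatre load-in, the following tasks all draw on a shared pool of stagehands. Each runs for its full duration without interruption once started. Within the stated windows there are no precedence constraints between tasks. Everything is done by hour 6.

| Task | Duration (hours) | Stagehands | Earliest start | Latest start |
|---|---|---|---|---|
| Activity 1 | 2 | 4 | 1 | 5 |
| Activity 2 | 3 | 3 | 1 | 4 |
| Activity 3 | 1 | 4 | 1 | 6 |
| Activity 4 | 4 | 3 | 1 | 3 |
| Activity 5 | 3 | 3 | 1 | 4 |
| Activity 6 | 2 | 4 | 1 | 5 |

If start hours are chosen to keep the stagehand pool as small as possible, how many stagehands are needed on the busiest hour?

9

Early-start (Activity 1@1, Activity 2@1, Activity 3@1, Activity 4@1, Activity 5@1, Activity 6@1) gives peak 21: h1:21  h2:17  h3:9  h4:3  h5:0  h6:0.
Shift Activity 2→3, Activity 3→6, Activity 4→3, Activity 5→3.
Schedule Activity 1@1, Activity 2@3, Activity 3@6, Activity 4@3, Activity 5@3, Activity 6@1: h1:8  h2:8  h3:9  h4:9  h5:9  h6:7 — peak 9.
Total stagehand-hours = 50 over 6 hours ⇒ peak ≥ ⌈50/6⌉ = 9, so 9 is optimal.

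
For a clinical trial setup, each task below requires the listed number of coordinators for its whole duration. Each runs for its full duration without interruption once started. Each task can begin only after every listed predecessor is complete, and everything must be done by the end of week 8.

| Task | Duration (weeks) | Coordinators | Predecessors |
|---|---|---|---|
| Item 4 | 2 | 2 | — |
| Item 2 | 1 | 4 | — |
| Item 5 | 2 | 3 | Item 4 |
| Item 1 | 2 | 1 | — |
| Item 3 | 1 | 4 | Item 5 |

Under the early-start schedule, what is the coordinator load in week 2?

At early start, week 2 has: Item 4, Item 1.
Demand: 2 + 1 = 3.

3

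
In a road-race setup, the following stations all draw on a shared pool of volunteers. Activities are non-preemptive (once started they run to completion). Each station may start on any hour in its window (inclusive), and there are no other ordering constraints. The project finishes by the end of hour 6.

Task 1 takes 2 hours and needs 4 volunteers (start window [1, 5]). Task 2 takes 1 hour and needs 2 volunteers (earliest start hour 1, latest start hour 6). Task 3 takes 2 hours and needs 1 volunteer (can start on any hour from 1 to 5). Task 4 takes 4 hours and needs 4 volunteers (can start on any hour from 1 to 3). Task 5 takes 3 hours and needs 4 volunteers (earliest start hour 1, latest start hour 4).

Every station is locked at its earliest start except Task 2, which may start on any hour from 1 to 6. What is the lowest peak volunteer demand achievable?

13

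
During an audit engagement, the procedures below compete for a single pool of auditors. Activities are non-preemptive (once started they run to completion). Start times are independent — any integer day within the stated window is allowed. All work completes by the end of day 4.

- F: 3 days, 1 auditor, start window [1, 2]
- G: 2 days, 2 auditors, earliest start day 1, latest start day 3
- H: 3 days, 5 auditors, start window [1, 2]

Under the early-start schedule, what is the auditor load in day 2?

8

At early start, day 2 has: F, G, H.
Demand: 1 + 2 + 5 = 8.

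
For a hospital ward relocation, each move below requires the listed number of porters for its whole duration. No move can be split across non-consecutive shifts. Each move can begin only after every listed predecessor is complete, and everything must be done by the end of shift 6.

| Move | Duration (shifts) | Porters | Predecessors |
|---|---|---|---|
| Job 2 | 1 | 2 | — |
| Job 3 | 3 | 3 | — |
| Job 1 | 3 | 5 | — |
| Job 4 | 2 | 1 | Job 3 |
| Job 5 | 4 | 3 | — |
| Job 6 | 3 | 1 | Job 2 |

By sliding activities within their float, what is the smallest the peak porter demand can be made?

Early-start (Job 2@1, Job 3@1, Job 1@1, Job 4@4, Job 5@1, Job 6@2) gives peak 13: s1:13  s2:12  s3:12  s4:5  s5:1  s6:0.
Shift Job 1→4, Job 4→5.
Schedule Job 2@1, Job 3@1, Job 1@4, Job 4@5, Job 5@1, Job 6@2: s1:8  s2:7  s3:7  s4:9  s5:6  s6:6 — peak 9.

9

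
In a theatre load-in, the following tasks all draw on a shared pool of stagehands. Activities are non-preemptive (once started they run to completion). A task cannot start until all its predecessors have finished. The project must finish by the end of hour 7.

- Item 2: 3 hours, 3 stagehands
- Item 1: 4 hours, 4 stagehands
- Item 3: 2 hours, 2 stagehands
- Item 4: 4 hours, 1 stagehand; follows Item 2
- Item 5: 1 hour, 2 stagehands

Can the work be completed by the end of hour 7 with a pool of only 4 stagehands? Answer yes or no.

no

Total stagehand-hours = 35; over 7 hours the average is 35/7 > 4, so some hour must exceed 4.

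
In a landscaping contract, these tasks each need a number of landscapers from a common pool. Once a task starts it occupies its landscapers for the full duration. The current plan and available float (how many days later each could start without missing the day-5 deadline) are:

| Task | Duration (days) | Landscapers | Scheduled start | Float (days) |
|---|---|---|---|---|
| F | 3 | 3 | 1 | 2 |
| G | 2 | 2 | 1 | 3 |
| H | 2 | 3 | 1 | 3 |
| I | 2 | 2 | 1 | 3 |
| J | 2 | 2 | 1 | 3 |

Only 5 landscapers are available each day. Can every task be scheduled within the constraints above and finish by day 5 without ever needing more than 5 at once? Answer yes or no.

no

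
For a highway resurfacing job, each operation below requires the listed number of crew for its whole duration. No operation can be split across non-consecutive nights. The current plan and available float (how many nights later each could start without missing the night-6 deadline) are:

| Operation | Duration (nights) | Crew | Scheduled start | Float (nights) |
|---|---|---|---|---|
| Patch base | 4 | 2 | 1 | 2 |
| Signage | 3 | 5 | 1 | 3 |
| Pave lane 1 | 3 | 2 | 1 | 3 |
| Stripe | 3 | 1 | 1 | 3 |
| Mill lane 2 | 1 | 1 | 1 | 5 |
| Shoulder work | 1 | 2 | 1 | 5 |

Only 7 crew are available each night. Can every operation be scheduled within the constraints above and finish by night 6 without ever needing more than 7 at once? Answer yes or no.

yes

Schedule Patch base@1, Signage@1, Pave lane 1@4, Stripe@4, Mill lane 2@4, Shoulder work@5: n1:7  n2:7  n3:7  n4:6  n5:5  n6:3 — peak 7 ≤ 7.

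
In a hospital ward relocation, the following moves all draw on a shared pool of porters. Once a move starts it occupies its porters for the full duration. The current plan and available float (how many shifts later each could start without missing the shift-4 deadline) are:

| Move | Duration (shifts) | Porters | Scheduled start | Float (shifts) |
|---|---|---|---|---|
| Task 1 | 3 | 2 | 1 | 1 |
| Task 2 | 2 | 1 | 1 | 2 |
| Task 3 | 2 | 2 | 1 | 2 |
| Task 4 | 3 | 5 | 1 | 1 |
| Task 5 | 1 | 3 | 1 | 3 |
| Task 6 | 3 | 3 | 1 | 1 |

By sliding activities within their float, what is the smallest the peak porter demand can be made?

Early-start (Task 1@1, Task 2@1, Task 3@1, Task 4@1, Task 5@1, Task 6@1) gives peak 16: s1:16  s2:13  s3:10  s4:0.
Shift Task 3→3, Task 6→2.
Schedule Task 1@1, Task 2@1, Task 3@3, Task 4@1, Task 5@1, Task 6@2: s1:11  s2:11  s3:12  s4:5 — peak 12.

12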